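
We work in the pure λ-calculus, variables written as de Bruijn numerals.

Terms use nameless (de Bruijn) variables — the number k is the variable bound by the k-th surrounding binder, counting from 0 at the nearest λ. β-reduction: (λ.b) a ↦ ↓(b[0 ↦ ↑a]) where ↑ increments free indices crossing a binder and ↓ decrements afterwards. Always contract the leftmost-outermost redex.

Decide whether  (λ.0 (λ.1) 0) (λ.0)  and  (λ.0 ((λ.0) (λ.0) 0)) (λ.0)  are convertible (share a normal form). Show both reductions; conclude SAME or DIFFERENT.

Answer: SAME — A ⇓ λ.0, B ⇓ λ.0

Working:
Term A:
  start: (λ.0 (λ.1) 0) (λ.0)
  →1  (λ.0) (λ.λ.0) (λ.0)
  →2  (λ.λ.0) (λ.0)
  →3  λ.0

Term B:
  start: (λ.0 ((λ.0) (λ.0) 0)) (λ.0)
  →1  (λ.0) ((λ.0) (λ.0) (λ.0))
  →2  (λ.0) (λ.0) (λ.0)
  →3  (λ.0) (λ.0)
  →4  λ.0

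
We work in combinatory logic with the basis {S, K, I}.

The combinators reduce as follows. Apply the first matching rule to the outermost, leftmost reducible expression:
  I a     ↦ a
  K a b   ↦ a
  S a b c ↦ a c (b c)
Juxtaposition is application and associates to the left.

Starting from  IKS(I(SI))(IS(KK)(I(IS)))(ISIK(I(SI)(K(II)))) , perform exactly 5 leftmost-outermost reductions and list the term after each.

Answer: after 5 steps: S(S(KK)S)(ISIK(I(SI)(K(II))))

Reduction:
  start: IKS(I(SI))(IS(KK)(I(IS)))(ISIK(I(SI)(K(II))))
  →1  KS(I(SI))(IS(KK)(I(IS)))(ISIK(I(SI)(K(II))))
  →2  S(IS(KK)(I(IS)))(ISIK(I(SI)(K(II))))
  →3  S(S(KK)(I(IS)))(ISIK(I(SI)(K(II))))
  →4  S(S(KK)(IS))(ISIK(I(SI)(K(II))))
  →5  S(S(KK)S)(ISIK(I(SI)(K(II))))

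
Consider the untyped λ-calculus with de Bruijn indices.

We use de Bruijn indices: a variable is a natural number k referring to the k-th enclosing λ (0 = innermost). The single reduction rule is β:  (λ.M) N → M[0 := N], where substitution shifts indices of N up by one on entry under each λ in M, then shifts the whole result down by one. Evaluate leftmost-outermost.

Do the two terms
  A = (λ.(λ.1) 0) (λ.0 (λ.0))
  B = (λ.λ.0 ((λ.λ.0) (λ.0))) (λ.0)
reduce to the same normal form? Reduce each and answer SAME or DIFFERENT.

Answer: SAME — A ⇓ λ.0 (λ.0), B ⇓ λ.0 (λ.0)

Reduction:
Term A:
  start: (λ.(λ.1) 0) (λ.0 (λ.0))
  [1] (λ.λ.0 (λ.0)) (λ.0 (λ.0))
  [2] λ.0 (λ.0)

Term B:
  start: (λ.λ.0 ((λ.λ.0) (λ.0))) (λ.0)
  [1] λ.0 ((λ.λ.0) (λ.0))
  [2] λ.0 (λ.0)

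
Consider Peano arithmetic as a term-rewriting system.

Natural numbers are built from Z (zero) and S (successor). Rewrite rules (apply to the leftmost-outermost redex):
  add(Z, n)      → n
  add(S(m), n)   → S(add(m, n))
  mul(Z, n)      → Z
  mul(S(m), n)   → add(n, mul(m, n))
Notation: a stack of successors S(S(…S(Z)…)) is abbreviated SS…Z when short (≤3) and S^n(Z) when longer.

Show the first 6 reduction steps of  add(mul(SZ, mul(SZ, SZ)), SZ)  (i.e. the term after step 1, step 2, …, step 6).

Answer: after 6 steps: S(add(add(mul(Z, SZ), mul(Z, mul(SZ, SZ))), SZ))

Reduction:
  start: add(mul(SZ, mul(SZ, SZ)), SZ)
  →1  add(add(mul(SZ, SZ), mul(Z, mul(SZ, SZ))), SZ)
  →2  add(add(add(SZ, mul(Z, SZ)), mul(Z, mul(SZ, SZ))), SZ)
  →3  add(add(S(add(Z, mul(Z, SZ))), mul(Z, mul(SZ, SZ))), SZ)
  →4  add(S(add(add(Z, mul(Z, SZ)), mul(Z, mul(SZ, SZ)))), SZ)
  →5  S(add(add(add(Z, mul(Z, SZ)), mul(Z, mul(SZ, SZ))), SZ))
  →6  S(add(add(mul(Z, SZ), mul(Z, mul(SZ, SZ))), SZ))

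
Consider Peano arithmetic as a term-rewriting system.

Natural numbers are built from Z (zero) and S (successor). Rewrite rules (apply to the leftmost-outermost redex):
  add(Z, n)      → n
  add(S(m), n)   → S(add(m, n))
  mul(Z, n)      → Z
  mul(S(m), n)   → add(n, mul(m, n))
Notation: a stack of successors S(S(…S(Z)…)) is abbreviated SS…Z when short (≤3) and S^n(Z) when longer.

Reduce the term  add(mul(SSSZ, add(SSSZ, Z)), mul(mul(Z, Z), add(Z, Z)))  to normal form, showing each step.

  start: add(mul(SSSZ, add(SSSZ, Z)), mul(mul(Z, Z), add(Z, Z)))
  step 1: add(add(add(SSSZ, Z), mul(SSZ, add(SSSZ, Z))), mul(mul(Z, Z), add(Z, Z)))
  step 2: add(add(S(add(SSZ, Z)), mul(SSZ, add(SSSZ, Z))), mul(mul(Z, Z), add(Z, Z)))
  step 3: add(S(add(add(SSZ, Z), mul(SSZ, add(SSSZ, Z)))), mul(mul(Z, Z), add(Z, Z)))
  step 4: S(add(add(add(SSZ, Z), mul(SSZ, add(SSSZ, Z))), mul(mul(Z, Z), add(Z, Z))))
  step 5: S(add(add(S(add(SZ, Z)), mul(SSZ, add(SSSZ, Z))), mul(mul(Z, Z), add(Z, Z))))
  step 6: S(add(S(add(add(SZ, Z), mul(SSZ, add(SSSZ, Z)))), mul(mul(Z, Z), add(Z, Z))))
  step 7: S(S(add(add(add(SZ, Z), mul(SSZ, add(SSSZ, Z))), mul(mul(Z, Z), add(Z, Z)))))
  step 8: S(S(add(add(S(add(Z, Z)), mul(SSZ, add(SSSZ, Z))), mul(mul(Z, Z), add(Z, Z)))))
  step 9: S(S(add(S(add(add(Z, Z), mul(SSZ, add(SSSZ, Z)))), mul(mul(Z, Z), add(Z, Z)))))
  step 10: S(S(S(add(add(add(Z, Z), mul(SSZ, add(SSSZ, Z))), mul(mul(Z, Z), add(Z, Z))))))
  step 11: S(S(S(add(add(Z, mul(SSZ, add(SSSZ, Z))), mul(mul(Z, Z), add(Z, Z))))))
  step 12: S(S(S(add(mul(SSZ, add(SSSZ, Z)), mul(mul(Z, Z), add(Z, Z))))))
  step 13: S(S(S(add(add(add(SSSZ, Z), mul(SZ, add(SSSZ, Z))), mul(mul(Z, Z), add(Z, Z))))))
  step 14: S(S(S(add(add(S(add(SSZ, Z)), mul(SZ, add(SSSZ, Z))), mul(mul(Z, Z), add(Z, Z))))))
  step 15: S(S(S(add(S(add(add(SSZ, Z), mul(SZ, add(SSSZ, Z)))), mul(mul(Z, Z), add(Z, Z))))))
  step 16: S(S(S(S(add(add(add(SSZ, Z), mul(SZ, add(SSSZ, Z))), mul(mul(Z, Z), add(Z, Z)))))))
  step 17: S(S(S(S(add(add(S(add(SZ, Z)), mul(SZ, add(SSSZ, Z))), mul(mul(Z, Z), add(Z, Z)))))))
  step 18: S(S(S(S(add(S(add(add(SZ, Z), mul(SZ, add(SSSZ, Z)))), mul(mul(Z, Z), add(Z, Z)))))))
  step 19: S(S(S(S(S(add(add(add(SZ, Z), mul(SZ, add(SSSZ, Z))), mul(mul(Z, Z), add(Z, Z))))))))
  step 20: S(S(S(S(S(add(add(S(add(Z, Z)), mul(SZ, add(SSSZ, Z))), mul(mul(Z, Z), add(Z, Z))))))))
  step 21: S(S(S(S(S(add(S(add(add(Z, Z), mul(SZ, add(SSSZ, Z)))), mul(mul(Z, Z), add(Z, Z))))))))
  step 22: S(S(S(S(S(S(add(add(add(Z, Z), mul(SZ, add(SSSZ, Z))), mul(mul(Z, Z), add(Z, Z)))))))))
  step 23: S(S(S(S(S(S(add(add(Z, mul(SZ, add(SSSZ, Z))), mul(mul(Z, Z), add(Z, Z)))))))))
  step 24: S(S(S(S(S(S(add(mul(SZ, add(SSSZ, Z)), mul(mul(Z, Z), add(Z, Z)))))))))
  step 25: S(S(S(S(S(S(add(add(add(SSSZ, Z), mul(Z, add(SSSZ, Z))), mul(mul(Z, Z), add(Z, Z)))))))))
  step 26: S(S(S(S(S(S(add(add(S(add(SSZ, Z)), mul(Z, add(SSSZ, Z))), mul(mul(Z, Z), add(Z, Z)))))))))
  step 27: S(S(S(S(S(S(add(S(add(add(SSZ, Z), mul(Z, add(SSSZ, Z)))), mul(mul(Z, Z), add(Z, Z)))))))))
  step 28: S(S(S(S(S(S(S(add(add(add(SSZ, Z), mul(Z, add(SSSZ, Z))), mul(mul(Z, Z), add(Z, Z))))))))))
  step 29: S(S(S(S(S(S(S(add(add(S(add(SZ, Z)), mul(Z, add(SSSZ, Z))), mul(mul(Z, Z), add(Z, Z))))))))))
  step 30: S(S(S(S(S(S(S(add(S(add(add(SZ, Z), mul(Z, add(SSSZ, Z)))), mul(mul(Z, Z), add(Z, Z))))))))))
  step 31: S(S(S(S(S(S(S(S(add(add(add(SZ, Z), mul(Z, add(SSSZ, Z))), mul(mul(Z, Z), add(Z, Z)))))))))))
  step 32: S(S(S(S(S(S(S(S(add(add(S(add(Z, Z)), mul(Z, add(SSSZ, Z))), mul(mul(Z, Z), add(Z, Z)))))))))))
  step 33: S(S(S(S(S(S(S(S(add(S(add(add(Z, Z), mul(Z, add(SSSZ, Z)))), mul(mul(Z, Z), add(Z, Z)))))))))))
  step 34: S(S(S(S(S(S(S(S(S(add(add(add(Z, Z), mul(Z, add(SSSZ, Z))), mul(mul(Z, Z), add(Z, Z))))))))))))
  step 35: S(S(S(S(S(S(S(S(S(add(add(Z, mul(Z, add(SSSZ, Z))), mul(mul(Z, Z), add(Z, Z))))))))))))
  step 36: S(S(S(S(S(S(S(S(S(add(mul(Z, add(SSSZ, Z)), mul(mul(Z, Z), add(Z, Z))))))))))))
  step 37: S(S(S(S(S(S(S(S(S(add(Z, mul(mul(Z, Z), add(Z, Z))))))))))))
  step 38: S(S(S(S(S(S(S(S(S(mul(mul(Z, Z), add(Z, Z)))))))))))
  step 39: S(S(S(S(S(S(S(S(S(mul(Z, add(Z, Z)))))))))))
  step 40: S^9(Z)

Answer: normal form = S^9(Z)  (in 40 steps)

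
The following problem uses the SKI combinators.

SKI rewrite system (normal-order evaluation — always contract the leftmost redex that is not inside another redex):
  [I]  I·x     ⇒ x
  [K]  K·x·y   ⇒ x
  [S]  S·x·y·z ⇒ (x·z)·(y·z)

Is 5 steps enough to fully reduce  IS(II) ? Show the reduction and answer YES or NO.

Answer: YES — reaches normal form SI in 2 ≤ 5 steps

Working:
  start: IS(II)
  [1] S(II)
  [2] SI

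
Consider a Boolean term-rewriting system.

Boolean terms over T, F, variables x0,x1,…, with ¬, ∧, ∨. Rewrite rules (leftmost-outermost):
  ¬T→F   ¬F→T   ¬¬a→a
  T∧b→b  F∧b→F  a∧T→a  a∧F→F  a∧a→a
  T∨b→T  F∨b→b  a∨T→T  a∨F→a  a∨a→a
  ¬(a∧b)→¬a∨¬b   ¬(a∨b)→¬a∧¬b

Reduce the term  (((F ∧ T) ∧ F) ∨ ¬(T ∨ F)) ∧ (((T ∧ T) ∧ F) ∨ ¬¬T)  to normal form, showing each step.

  start: (((F ∧ T) ∧ F) ∨ ¬(T ∨ F)) ∧ (((T ∧ T) ∧ F) ∨ ¬¬T)
  step 1: (F ∨ ¬(T ∨ F)) ∧ (((T ∧ T) ∧ F) ∨ ¬¬T)
  step 2: ¬(T ∨ F) ∧ (((T ∧ T) ∧ F) ∨ ¬¬T)
  step 3: (¬T ∧ ¬F) ∧ (((T ∧ T) ∧ F) ∨ ¬¬T)
  step 4: (F ∧ ¬F) ∧ (((T ∧ T) ∧ F) ∨ ¬¬T)
  step 5: F ∧ (((T ∧ T) ∧ F) ∨ ¬¬T)
  step 6: F

Answer: normal form = F  (in 6 steps)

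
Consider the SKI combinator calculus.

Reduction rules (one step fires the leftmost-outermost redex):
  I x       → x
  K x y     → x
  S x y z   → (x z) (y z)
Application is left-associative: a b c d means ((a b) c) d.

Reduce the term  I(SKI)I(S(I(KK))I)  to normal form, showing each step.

Answer: normal form = S(KK)I  (in 5 steps)

Derivation:
  start: I(SKI)I(S(I(KK))I)
  →1  SKII(S(I(KK))I)
  →2  KI(II)(S(I(KK))I)
  →3  I(S(I(KK))I)
  →4  S(I(KK))I
  →5  S(KK)I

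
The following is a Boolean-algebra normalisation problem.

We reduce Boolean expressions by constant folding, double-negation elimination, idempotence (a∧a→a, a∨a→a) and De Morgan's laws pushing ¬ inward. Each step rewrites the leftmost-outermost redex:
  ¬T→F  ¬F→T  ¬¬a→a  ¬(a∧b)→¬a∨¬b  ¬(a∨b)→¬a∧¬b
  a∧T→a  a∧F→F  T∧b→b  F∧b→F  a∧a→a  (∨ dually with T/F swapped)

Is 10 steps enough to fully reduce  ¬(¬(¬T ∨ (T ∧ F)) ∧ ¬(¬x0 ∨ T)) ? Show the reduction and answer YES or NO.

Answer: YES — reaches normal form T in 8 ≤ 10 steps

Working:
  start: ¬(¬(¬T ∨ (T ∧ F)) ∧ ¬(¬x0 ∨ T))
  [1] ¬¬(¬T ∨ (T ∧ F)) ∨ ¬¬(¬x0 ∨ T)
  [2] (¬T ∨ (T ∧ F)) ∨ ¬¬(¬x0 ∨ T)
  [3] (F ∨ (T ∧ F)) ∨ ¬¬(¬x0 ∨ T)
  [4] (T ∧ F) ∨ ¬¬(¬x0 ∨ T)
  [5] F ∨ ¬¬(¬x0 ∨ T)
  [6] ¬¬(¬x0 ∨ T)
  [7] ¬x0 ∨ T
  [8] T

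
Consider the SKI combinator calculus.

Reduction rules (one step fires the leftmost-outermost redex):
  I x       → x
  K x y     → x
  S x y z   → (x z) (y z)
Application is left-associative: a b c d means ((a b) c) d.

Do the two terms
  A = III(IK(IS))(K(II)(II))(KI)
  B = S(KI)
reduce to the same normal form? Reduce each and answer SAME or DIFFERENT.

Term A:
  start: III(IK(IS))(K(II)(II))(KI)
  [1] II(IK(IS))(K(II)(II))(KI)
  [2] I(IK(IS))(K(II)(II))(KI)
  [3] IK(IS)(K(II)(II))(KI)
  [4] K(IS)(K(II)(II))(KI)
  [5] IS(KI)
  [6] S(KI)

Term B:
  start: S(KI)

Answer: SAME — A ⇓ S(KI), B ⇓ S(KI)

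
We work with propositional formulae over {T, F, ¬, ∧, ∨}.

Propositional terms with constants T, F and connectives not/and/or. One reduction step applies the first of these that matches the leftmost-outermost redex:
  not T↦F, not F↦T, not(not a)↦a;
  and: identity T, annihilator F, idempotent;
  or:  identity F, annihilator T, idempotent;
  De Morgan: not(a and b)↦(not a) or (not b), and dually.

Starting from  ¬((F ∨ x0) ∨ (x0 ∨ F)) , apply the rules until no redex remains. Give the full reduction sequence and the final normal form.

Answer: normal form = ¬x0  (in 8 steps)

Derivation:
  start: ¬((F ∨ x0) ∨ (x0 ∨ F))
  [1] ¬(F ∨ x0) ∧ ¬(x0 ∨ F)
  [2] (¬F ∧ ¬x0) ∧ ¬(x0 ∨ F)
  [3] (T ∧ ¬x0) ∧ ¬(x0 ∨ F)
  [4] ¬x0 ∧ ¬(x0 ∨ F)
  [5] ¬x0 ∧ (¬x0 ∧ ¬F)
  [6] ¬x0 ∧ (¬x0 ∧ T)
  [7] ¬x0 ∧ ¬x0
  [8] ¬x0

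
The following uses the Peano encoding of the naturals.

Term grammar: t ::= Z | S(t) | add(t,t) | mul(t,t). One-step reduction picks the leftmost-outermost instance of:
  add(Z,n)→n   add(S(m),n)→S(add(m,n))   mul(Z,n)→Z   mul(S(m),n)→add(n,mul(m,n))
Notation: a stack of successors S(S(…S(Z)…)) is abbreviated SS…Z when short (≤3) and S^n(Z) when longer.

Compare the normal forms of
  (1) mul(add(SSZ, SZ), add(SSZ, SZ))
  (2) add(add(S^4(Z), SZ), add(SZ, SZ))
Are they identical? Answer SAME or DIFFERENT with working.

Term A:
  start: mul(add(SSZ, SZ), add(SSZ, SZ))
  step 1: mul(S(add(SZ, SZ)), add(SSZ, SZ))
  step 2: add(add(SSZ, SZ), mul(add(SZ, SZ), add(SSZ, SZ)))
  step 3: add(S(add(SZ, SZ)), mul(add(SZ, SZ), add(SSZ, SZ)))
  step 4: S(add(add(SZ, SZ), mul(add(SZ, SZ), add(SSZ, SZ))))
  step 5: S(add(S(add(Z, SZ)), mul(add(SZ, SZ), add(SSZ, SZ))))
  step 6: S(S(add(add(Z, SZ), mul(add(SZ, SZ), add(SSZ, SZ)))))
  step 7: S(S(add(SZ, mul(add(SZ, SZ), add(SSZ, SZ)))))
  step 8: S(S(S(add(Z, mul(add(SZ, SZ), add(SSZ, SZ))))))
  step 9: S(S(S(mul(add(SZ, SZ), add(SSZ, SZ)))))
  step 10: S(S(S(mul(S(add(Z, SZ)), add(SSZ, SZ)))))
  step 11: S(S(S(add(add(SSZ, SZ), mul(add(Z, SZ), add(SSZ, SZ))))))
  step 12: S(S(S(add(S(add(SZ, SZ)), mul(add(Z, SZ), add(SSZ, SZ))))))
  step 13: S(S(S(S(add(add(SZ, SZ), mul(add(Z, SZ), add(SSZ, SZ)))))))
  step 14: S(S(S(S(add(S(add(Z, SZ)), mul(add(Z, SZ), add(SSZ, SZ)))))))
  step 15: S(S(S(S(S(add(add(Z, SZ), mul(add(Z, SZ), add(SSZ, SZ))))))))
  step 16: S(S(S(S(S(add(SZ, mul(add(Z, SZ), add(SSZ, SZ))))))))
  step 17: S(S(S(S(S(S(add(Z, mul(add(Z, SZ), add(SSZ, SZ)))))))))
  step 18: S(S(S(S(S(S(mul(add(Z, SZ), add(SSZ, SZ))))))))
  step 19: S(S(S(S(S(S(mul(SZ, add(SSZ, SZ))))))))
  step 20: S(S(S(S(S(S(add(add(SSZ, SZ), mul(Z, add(SSZ, SZ)))))))))
  step 21: S(S(S(S(S(S(add(S(add(SZ, SZ)), mul(Z, add(SSZ, SZ)))))))))
  step 22: S(S(S(S(S(S(S(add(add(SZ, SZ), mul(Z, add(SSZ, SZ))))))))))
  step 23: S(S(S(S(S(S(S(add(S(add(Z, SZ)), mul(Z, add(SSZ, SZ))))))))))
  step 24: S(S(S(S(S(S(S(S(add(add(Z, SZ), mul(Z, add(SSZ, SZ)))))))))))
  step 25: S(S(S(S(S(S(S(S(add(SZ, mul(Z, add(SSZ, SZ)))))))))))
  step 26: S(S(S(S(S(S(S(S(S(add(Z, mul(Z, add(SSZ, SZ))))))))))))
  step 27: S(S(S(S(S(S(S(S(S(mul(Z, add(SSZ, SZ)))))))))))
  step 28: S^9(Z)

Term B:
  start: add(add(S^4(Z), SZ), add(SZ, SZ))
  step 1: add(S(add(SSSZ, SZ)), add(SZ, SZ))
  step 2: S(add(add(SSSZ, SZ), add(SZ, SZ)))
  step 3: S(add(S(add(SSZ, SZ)), add(SZ, SZ)))
  step 4: S(S(add(add(SSZ, SZ), add(SZ, SZ))))
  step 5: S(S(add(S(add(SZ, SZ)), add(SZ, SZ))))
  step 6: S(S(S(add(add(SZ, SZ), add(SZ, SZ)))))
  step 7: S(S(S(add(S(add(Z, SZ)), add(SZ, SZ)))))
  step 8: S(S(S(S(add(add(Z, SZ), add(SZ, SZ))))))
  step 9: S(S(S(S(add(SZ, add(SZ, SZ))))))
  step 10: S(S(S(S(S(add(Z, add(SZ, SZ)))))))
  step 11: S(S(S(S(S(add(SZ, SZ))))))
  step 12: S(S(S(S(S(S(add(Z, SZ)))))))
  step 13: S^7(Z)

Answer: DIFFERENT — A ⇓ S^9(Z), B ⇓ S^7(Z)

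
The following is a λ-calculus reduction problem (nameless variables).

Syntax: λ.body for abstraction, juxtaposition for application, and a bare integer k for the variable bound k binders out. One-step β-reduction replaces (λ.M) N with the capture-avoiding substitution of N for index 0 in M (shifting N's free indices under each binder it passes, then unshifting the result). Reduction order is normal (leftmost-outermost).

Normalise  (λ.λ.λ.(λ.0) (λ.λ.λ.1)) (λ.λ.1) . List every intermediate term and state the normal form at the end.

  start: (λ.λ.λ.(λ.0) (λ.λ.λ.1)) (λ.λ.1)
  →1  λ.λ.(λ.0) (λ.λ.λ.1)
  →2  λ.λ.λ.λ.λ.1

Answer: normal form = λ.λ.λ.λ.λ.1  (in 2 steps)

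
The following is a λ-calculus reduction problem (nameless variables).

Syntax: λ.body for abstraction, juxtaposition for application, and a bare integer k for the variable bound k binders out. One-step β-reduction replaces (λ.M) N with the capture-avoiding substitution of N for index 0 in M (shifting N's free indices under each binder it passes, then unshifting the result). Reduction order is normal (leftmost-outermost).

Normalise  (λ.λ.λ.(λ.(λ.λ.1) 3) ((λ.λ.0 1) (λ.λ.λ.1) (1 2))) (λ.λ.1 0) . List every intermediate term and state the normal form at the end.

Answer: normal form = λ.λ.λ.λ.λ.1 0  (in 3 steps)

Reduction:
  start: (λ.λ.λ.(λ.(λ.λ.1) 3) ((λ.λ.0 1) (λ.λ.λ.1) (1 2))) (λ.λ.1 0)
  step 1: λ.λ.(λ.(λ.λ.1) (λ.λ.1 0)) ((λ.λ.0 1) (λ.λ.λ.1) (1 (λ.λ.1 0)))
  step 2: λ.λ.(λ.λ.1) (λ.λ.1 0)
  step 3: λ.λ.λ.λ.λ.1 0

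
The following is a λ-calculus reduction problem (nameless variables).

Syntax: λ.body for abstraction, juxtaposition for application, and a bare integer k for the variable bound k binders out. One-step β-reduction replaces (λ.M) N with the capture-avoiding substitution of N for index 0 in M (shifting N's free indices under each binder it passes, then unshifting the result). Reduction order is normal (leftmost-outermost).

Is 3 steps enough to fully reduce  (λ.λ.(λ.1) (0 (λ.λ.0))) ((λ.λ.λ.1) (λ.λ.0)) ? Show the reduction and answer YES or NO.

  start: (λ.λ.(λ.1) (0 (λ.λ.0))) ((λ.λ.λ.1) (λ.λ.0))
  [1] λ.(λ.1) (0 (λ.λ.0))
  [2] λ.0

Answer: YES — reaches normal form λ.0 in 2 ≤ 3 steps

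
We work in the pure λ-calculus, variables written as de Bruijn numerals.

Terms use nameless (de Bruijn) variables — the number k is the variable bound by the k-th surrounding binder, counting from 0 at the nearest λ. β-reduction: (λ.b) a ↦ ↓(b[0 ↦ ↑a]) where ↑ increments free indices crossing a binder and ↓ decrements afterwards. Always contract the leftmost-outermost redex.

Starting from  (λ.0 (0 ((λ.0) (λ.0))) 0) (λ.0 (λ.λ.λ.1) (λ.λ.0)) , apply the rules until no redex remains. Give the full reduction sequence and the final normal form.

Answer: normal form = λ.λ.1  (in 9 steps)

Reduction:
  start: (λ.0 (0 ((λ.0) (λ.0))) 0) (λ.0 (λ.λ.λ.1) (λ.λ.0))
  →1  (λ.0 (λ.λ.λ.1) (λ.λ.0)) ((λ.0 (λ.λ.λ.1) (λ.λ.0)) ((λ.0) (λ.0))) (λ.0 (λ.λ.λ.1) (λ.λ.0))
  →2  (λ.0 (λ.λ.λ.1) (λ.λ.0)) ((λ.0) (λ.0)) (λ.λ.λ.1) (λ.λ.0) (λ.0 (λ.λ.λ.1) (λ.λ.0))
  →3  (λ.0) (λ.0) (λ.λ.λ.1) (λ.λ.0) (λ.λ.λ.1) (λ.λ.0) (λ.0 (λ.λ.λ.1) (λ.λ.0))
  →4  (λ.0) (λ.λ.λ.1) (λ.λ.0) (λ.λ.λ.1) (λ.λ.0) (λ.0 (λ.λ.λ.1) (λ.λ.0))
  →5  (λ.λ.λ.1) (λ.λ.0) (λ.λ.λ.1) (λ.λ.0) (λ.0 (λ.λ.λ.1) (λ.λ.0))
  →6  (λ.λ.1) (λ.λ.λ.1) (λ.λ.0) (λ.0 (λ.λ.λ.1) (λ.λ.0))
  →7  (λ.λ.λ.λ.1) (λ.λ.0) (λ.0 (λ.λ.λ.1) (λ.λ.0))
  →8  (λ.λ.λ.1) (λ.0 (λ.λ.λ.1) (λ.λ.0))
  →9  λ.λ.1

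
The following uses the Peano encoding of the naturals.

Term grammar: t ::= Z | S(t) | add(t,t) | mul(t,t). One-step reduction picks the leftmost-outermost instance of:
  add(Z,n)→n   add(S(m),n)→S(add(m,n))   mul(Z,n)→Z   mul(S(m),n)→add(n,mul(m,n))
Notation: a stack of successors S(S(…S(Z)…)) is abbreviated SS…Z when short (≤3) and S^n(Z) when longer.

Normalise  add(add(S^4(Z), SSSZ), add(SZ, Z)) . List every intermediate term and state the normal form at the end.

Answer: normal form = S^8(Z)  (in 15 steps)

Working:
  start: add(add(S^4(Z), SSSZ), add(SZ, Z))
  step 1: add(S(add(SSSZ, SSSZ)), add(SZ, Z))
  step 2: S(add(add(SSSZ, SSSZ), add(SZ, Z)))
  step 3: S(add(S(add(SSZ, SSSZ)), add(SZ, Z)))
  step 4: S(S(add(add(SSZ, SSSZ), add(SZ, Z))))
  step 5: S(S(add(S(add(SZ, SSSZ)), add(SZ, Z))))
  step 6: S(S(S(add(add(SZ, SSSZ), add(SZ, Z)))))
  step 7: S(S(S(add(S(add(Z, SSSZ)), add(SZ, Z)))))
  step 8: S(S(S(S(add(add(Z, SSSZ), add(SZ, Z))))))
  step 9: S(S(S(S(add(SSSZ, add(SZ, Z))))))
  step 10: S(S(S(S(S(add(SSZ, add(SZ, Z)))))))
  step 11: S(S(S(S(S(S(add(SZ, add(SZ, Z))))))))
  step 12: S(S(S(S(S(S(S(add(Z, add(SZ, Z)))))))))
  step 13: S(S(S(S(S(S(S(add(SZ, Z))))))))
  step 14: S(S(S(S(S(S(S(S(add(Z, Z)))))))))
  step 15: S^8(Z)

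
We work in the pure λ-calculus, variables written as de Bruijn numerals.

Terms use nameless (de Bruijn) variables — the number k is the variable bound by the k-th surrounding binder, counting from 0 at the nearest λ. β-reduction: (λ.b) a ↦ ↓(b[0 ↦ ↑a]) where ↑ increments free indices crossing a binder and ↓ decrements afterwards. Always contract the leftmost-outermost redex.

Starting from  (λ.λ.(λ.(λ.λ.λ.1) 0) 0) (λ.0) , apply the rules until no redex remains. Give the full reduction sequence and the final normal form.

Answer: normal form = λ.λ.λ.1  (in 3 steps)

Working:
  start: (λ.λ.(λ.(λ.λ.λ.1) 0) 0) (λ.0)
  step 1: λ.(λ.(λ.λ.λ.1) 0) 0
  step 2: λ.(λ.λ.λ.1) 0
  step 3: λ.λ.λ.1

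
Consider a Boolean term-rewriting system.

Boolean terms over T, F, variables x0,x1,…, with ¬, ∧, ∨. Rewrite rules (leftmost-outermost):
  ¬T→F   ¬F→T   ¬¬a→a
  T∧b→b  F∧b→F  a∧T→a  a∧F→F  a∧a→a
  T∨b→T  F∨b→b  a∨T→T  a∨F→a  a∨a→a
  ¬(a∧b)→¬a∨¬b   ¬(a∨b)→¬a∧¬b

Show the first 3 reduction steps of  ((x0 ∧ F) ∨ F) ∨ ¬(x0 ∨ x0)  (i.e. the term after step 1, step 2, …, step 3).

  start: ((x0 ∧ F) ∨ F) ∨ ¬(x0 ∨ x0)
  [1] (x0 ∧ F) ∨ ¬(x0 ∨ x0)
  [2] F ∨ ¬(x0 ∨ x0)
  [3] ¬(x0 ∨ x0)

Answer: after 3 steps: ¬(x0 ∨ x0)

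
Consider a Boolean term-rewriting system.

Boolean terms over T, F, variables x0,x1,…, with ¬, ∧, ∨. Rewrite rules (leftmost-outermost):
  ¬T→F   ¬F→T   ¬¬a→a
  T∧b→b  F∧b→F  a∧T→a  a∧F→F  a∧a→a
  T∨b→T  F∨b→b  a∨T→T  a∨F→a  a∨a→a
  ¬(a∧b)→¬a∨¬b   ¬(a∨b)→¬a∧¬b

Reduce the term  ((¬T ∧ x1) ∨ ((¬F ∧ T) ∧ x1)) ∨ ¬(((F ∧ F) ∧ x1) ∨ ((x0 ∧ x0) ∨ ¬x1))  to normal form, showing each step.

Answer: normal form = x1 ∨ (¬x0 ∧ x1)  (in 17 steps)

Reduction:
  start: ((¬T ∧ x1) ∨ ((¬F ∧ T) ∧ x1)) ∨ ¬(((F ∧ F) ∧ x1) ∨ ((x0 ∧ x0) ∨ ¬x1))
  →1  ((F ∧ x1) ∨ ((¬F ∧ T) ∧ x1)) ∨ ¬(((F ∧ F) ∧ x1) ∨ ((x0 ∧ x0) ∨ ¬x1))
  →2  (F ∨ ((¬F ∧ T) ∧ x1)) ∨ ¬(((F ∧ F) ∧ x1) ∨ ((x0 ∧ x0) ∨ ¬x1))
  →3  ((¬F ∧ T) ∧ x1) ∨ ¬(((F ∧ F) ∧ x1) ∨ ((x0 ∧ x0) ∨ ¬x1))
  →4  (¬F ∧ x1) ∨ ¬(((F ∧ F) ∧ x1) ∨ ((x0 ∧ x0) ∨ ¬x1))
  →5  (T ∧ x1) ∨ ¬(((F ∧ F) ∧ x1) ∨ ((x0 ∧ x0) ∨ ¬x1))
  →6  x1 ∨ ¬(((F ∧ F) ∧ x1) ∨ ((x0 ∧ x0) ∨ ¬x1))
  →7  x1 ∨ (¬((F ∧ F) ∧ x1) ∧ ¬((x0 ∧ x0) ∨ ¬x1))
  →8  x1 ∨ ((¬(F ∧ F) ∨ ¬x1) ∧ ¬((x0 ∧ x0) ∨ ¬x1))
  →9  x1 ∨ (((¬F ∨ ¬F) ∨ ¬x1) ∧ ¬((x0 ∧ x0) ∨ ¬x1))
  →10  x1 ∨ ((¬F ∨ ¬x1) ∧ ¬((x0 ∧ x0) ∨ ¬x1))
  →11  x1 ∨ ((T ∨ ¬x1) ∧ ¬((x0 ∧ x0) ∨ ¬x1))
  →12  x1 ∨ (T ∧ ¬((x0 ∧ x0) ∨ ¬x1))
  →13  x1 ∨ ¬((x0 ∧ x0) ∨ ¬x1)
  →14  x1 ∨ (¬(x0 ∧ x0) ∧ ¬¬x1)
  →15  x1 ∨ ((¬x0 ∨ ¬x0) ∧ ¬¬x1)
  →16  x1 ∨ (¬x0 ∧ ¬¬x1)
  →17  x1 ∨ (¬x0 ∧ x1)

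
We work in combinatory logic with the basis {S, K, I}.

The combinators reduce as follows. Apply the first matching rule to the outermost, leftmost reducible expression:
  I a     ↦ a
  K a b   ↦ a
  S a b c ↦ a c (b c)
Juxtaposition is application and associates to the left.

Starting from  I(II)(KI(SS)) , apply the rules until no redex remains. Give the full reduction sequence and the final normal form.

  start: I(II)(KI(SS))
  [1] II(KI(SS))
  [2] I(KI(SS))
  [3] KI(SS)
  [4] I

Answer: normal form = I  (in 4 steps)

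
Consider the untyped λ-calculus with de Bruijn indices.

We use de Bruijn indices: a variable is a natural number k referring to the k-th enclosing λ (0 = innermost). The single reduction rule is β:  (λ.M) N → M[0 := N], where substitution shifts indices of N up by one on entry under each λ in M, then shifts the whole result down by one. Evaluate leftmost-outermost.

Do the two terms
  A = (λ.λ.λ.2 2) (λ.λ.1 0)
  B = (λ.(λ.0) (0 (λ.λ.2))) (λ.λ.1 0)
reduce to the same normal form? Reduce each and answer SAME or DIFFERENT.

Term A:
  start: (λ.λ.λ.2 2) (λ.λ.1 0)
  step 1: λ.λ.(λ.λ.1 0) (λ.λ.1 0)
  step 2: λ.λ.λ.(λ.λ.1 0) 0
  step 3: λ.λ.λ.λ.1 0

Term B:
  start: (λ.(λ.0) (0 (λ.λ.2))) (λ.λ.1 0)
  step 1: (λ.0) ((λ.λ.1 0) (λ.λ.λ.λ.1 0))
  step 2: (λ.λ.1 0) (λ.λ.λ.λ.1 0)
  step 3: λ.(λ.λ.λ.λ.1 0) 0
  step 4: λ.λ.λ.λ.1 0

Answer: SAME — A ⇓ λ.λ.λ.λ.1 0, B ⇓ λ.λ.λ.λ.1 0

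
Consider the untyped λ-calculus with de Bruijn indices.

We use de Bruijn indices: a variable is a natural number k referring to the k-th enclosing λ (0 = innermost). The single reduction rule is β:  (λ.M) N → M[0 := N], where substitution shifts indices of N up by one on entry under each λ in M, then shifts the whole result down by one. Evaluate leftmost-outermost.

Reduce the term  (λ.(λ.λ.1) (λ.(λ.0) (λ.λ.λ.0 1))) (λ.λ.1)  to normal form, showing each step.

Answer: normal form = λ.λ.λ.λ.λ.0 1  (in 3 steps)

Working:
  start: (λ.(λ.λ.1) (λ.(λ.0) (λ.λ.λ.0 1))) (λ.λ.1)
  [1] (λ.λ.1) (λ.(λ.0) (λ.λ.λ.0 1))
  [2] λ.λ.(λ.0) (λ.λ.λ.0 1)
  [3] λ.λ.λ.λ.λ.0 1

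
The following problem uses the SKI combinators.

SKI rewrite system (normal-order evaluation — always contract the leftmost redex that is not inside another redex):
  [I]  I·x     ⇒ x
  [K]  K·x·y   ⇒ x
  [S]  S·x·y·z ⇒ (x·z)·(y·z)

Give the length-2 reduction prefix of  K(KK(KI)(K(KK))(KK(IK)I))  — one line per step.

  start: K(KK(KI)(K(KK))(KK(IK)I))
  step 1: K(K(K(KK))(KK(IK)I))
  step 2: K(K(KK))

Answer: after 2 steps: K(K(KK))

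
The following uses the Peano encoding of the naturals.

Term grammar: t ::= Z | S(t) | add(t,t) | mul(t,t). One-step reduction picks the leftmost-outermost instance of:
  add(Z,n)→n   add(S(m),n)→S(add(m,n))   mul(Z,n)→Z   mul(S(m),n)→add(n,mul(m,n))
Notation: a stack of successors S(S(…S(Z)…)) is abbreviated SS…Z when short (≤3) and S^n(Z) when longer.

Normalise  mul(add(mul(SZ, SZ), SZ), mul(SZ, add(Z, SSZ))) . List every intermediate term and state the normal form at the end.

Answer: normal form = S^4(Z)  (in 27 steps)

Reduction:
  start: mul(add(mul(SZ, SZ), SZ), mul(SZ, add(Z, SSZ)))
  →1  mul(add(add(SZ, mul(Z, SZ)), SZ), mul(SZ, add(Z, SSZ)))
  →2  mul(add(S(add(Z, mul(Z, SZ))), SZ), mul(SZ, add(Z, SSZ)))
  →3  mul(S(add(add(Z, mul(Z, SZ)), SZ)), mul(SZ, add(Z, SSZ)))
  →4  add(mul(SZ, add(Z, SSZ)), mul(add(add(Z, mul(Z, SZ)), SZ), mul(SZ, add(Z, SSZ))))
  →5  add(add(add(Z, SSZ), mul(Z, add(Z, SSZ))), mul(add(add(Z, mul(Z, SZ)), SZ), mul(SZ, add(Z, SSZ))))
  →6  add(add(SSZ, mul(Z, add(Z, SSZ))), mul(add(add(Z, mul(Z, SZ)), SZ), mul(SZ, add(Z, SSZ))))
  →7  add(S(add(SZ, mul(Z, add(Z, SSZ)))), mul(add(add(Z, mul(Z, SZ)), SZ), mul(SZ, add(Z, SSZ))))
  →8  S(add(add(SZ, mul(Z, add(Z, SSZ))), mul(add(add(Z, mul(Z, SZ)), SZ), mul(SZ, add(Z, SSZ)))))
  →9  S(add(S(add(Z, mul(Z, add(Z, SSZ)))), mul(add(add(Z, mul(Z, SZ)), SZ), mul(SZ, add(Z, SSZ)))))
  →10  S(S(add(add(Z, mul(Z, add(Z, SSZ))), mul(add(add(Z, mul(Z, SZ)), SZ), mul(SZ, add(Z, SSZ))))))
  →11  S(S(add(mul(Z, add(Z, SSZ)), mul(add(add(Z, mul(Z, SZ)), SZ), mul(SZ, add(Z, SSZ))))))
  →12  S(S(add(Z, mul(add(add(Z, mul(Z, SZ)), SZ), mul(SZ, add(Z, SSZ))))))
  →13  S(S(mul(add(add(Z, mul(Z, SZ)), SZ), mul(SZ, add(Z, SSZ)))))
  →14  S(S(mul(add(mul(Z, SZ), SZ), mul(SZ, add(Z, SSZ)))))
  →15  S(S(mul(add(Z, SZ), mul(SZ, add(Z, SSZ)))))
  →16  S(S(mul(SZ, mul(SZ, add(Z, SSZ)))))
  →17  S(S(add(mul(SZ, add(Z, SSZ)), mul(Z, mul(SZ, add(Z, SSZ))))))
  →18  S(S(add(add(add(Z, SSZ), mul(Z, add(Z, SSZ))), mul(Z, mul(SZ, add(Z, SSZ))))))
  →19  S(S(add(add(SSZ, mul(Z, add(Z, SSZ))), mul(Z, mul(SZ, add(Z, SSZ))))))
  →20  S(S(add(S(add(SZ, mul(Z, add(Z, SSZ)))), mul(Z, mul(SZ, add(Z, SSZ))))))
  →21  S(S(S(add(add(SZ, mul(Z, add(Z, SSZ))), mul(Z, mul(SZ, add(Z, SSZ)))))))
  →22  S(S(S(add(S(add(Z, mul(Z, add(Z, SSZ)))), mul(Z, mul(SZ, add(Z, SSZ)))))))
  →23  S(S(S(S(add(add(Z, mul(Z, add(Z, SSZ))), mul(Z, mul(SZ, add(Z, SSZ))))))))
  →24  S(S(S(S(add(mul(Z, add(Z, SSZ)), mul(Z, mul(SZ, add(Z, SSZ))))))))
  →25  S(S(S(S(add(Z, mul(Z, mul(SZ, add(Z, SSZ))))))))
  →26  S(S(S(S(mul(Z, mul(SZ, add(Z, SSZ)))))))
  →27  S^4(Z)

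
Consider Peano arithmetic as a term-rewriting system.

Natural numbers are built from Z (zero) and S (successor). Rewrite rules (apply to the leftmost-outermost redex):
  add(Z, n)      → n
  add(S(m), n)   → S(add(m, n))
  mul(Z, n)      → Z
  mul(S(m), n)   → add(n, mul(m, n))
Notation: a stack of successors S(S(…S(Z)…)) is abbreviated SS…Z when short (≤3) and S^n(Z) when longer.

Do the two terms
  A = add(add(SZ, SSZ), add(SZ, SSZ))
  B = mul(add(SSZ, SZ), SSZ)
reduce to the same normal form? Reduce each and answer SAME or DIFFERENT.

Term A:
  start: add(add(SZ, SSZ), add(SZ, SSZ))
  →1  add(S(add(Z, SSZ)), add(SZ, SSZ))
  →2  S(add(add(Z, SSZ), add(SZ, SSZ)))
  →3  S(add(SSZ, add(SZ, SSZ)))
  →4  S(S(add(SZ, add(SZ, SSZ))))
  →5  S(S(S(add(Z, add(SZ, SSZ)))))
  →6  S(S(S(add(SZ, SSZ))))
  →7  S(S(S(S(add(Z, SSZ)))))
  →8  S^6(Z)

Term B:
  start: mul(add(SSZ, SZ), SSZ)
  →1  mul(S(add(SZ, SZ)), SSZ)
  →2  add(SSZ, mul(add(SZ, SZ), SSZ))
  →3  S(add(SZ, mul(add(SZ, SZ), SSZ)))
  →4  S(S(add(Z, mul(add(SZ, SZ), SSZ))))
  →5  S(S(mul(add(SZ, SZ), SSZ)))
  →6  S(S(mul(S(add(Z, SZ)), SSZ)))
  →7  S(S(add(SSZ, mul(add(Z, SZ), SSZ))))
  →8  S(S(S(add(SZ, mul(add(Z, SZ), SSZ)))))
  →9  S(S(S(S(add(Z, mul(add(Z, SZ), SSZ))))))
  →10  S(S(S(S(mul(add(Z, SZ), SSZ)))))
  →11  S(S(S(S(mul(SZ, SSZ)))))
  →12  S(S(S(S(add(SSZ, mul(Z, SSZ))))))
  →13  S(S(S(S(S(add(SZ, mul(Z, SSZ)))))))
  →14  S(S(S(S(S(S(add(Z, mul(Z, SSZ))))))))
  →15  S(S(S(S(S(S(mul(Z, SSZ)))))))
  →16  S^6(Z)

Answer: SAME — A ⇓ S^6(Z), B ⇓ S^6(Z)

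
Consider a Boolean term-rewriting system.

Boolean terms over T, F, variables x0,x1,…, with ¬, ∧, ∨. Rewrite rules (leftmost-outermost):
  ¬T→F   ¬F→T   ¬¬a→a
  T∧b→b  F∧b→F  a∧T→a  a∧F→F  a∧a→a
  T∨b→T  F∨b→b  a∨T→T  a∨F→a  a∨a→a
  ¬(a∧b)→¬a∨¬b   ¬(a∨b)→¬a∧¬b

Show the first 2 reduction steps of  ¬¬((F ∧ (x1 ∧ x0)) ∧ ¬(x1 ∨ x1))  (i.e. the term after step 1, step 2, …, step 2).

  start: ¬¬((F ∧ (x1 ∧ x0)) ∧ ¬(x1 ∨ x1))
  step 1: (F ∧ (x1 ∧ x0)) ∧ ¬(x1 ∨ x1)
  step 2: F ∧ ¬(x1 ∨ x1)

Answer: after 2 steps: F ∧ ¬(x1 ∨ x1)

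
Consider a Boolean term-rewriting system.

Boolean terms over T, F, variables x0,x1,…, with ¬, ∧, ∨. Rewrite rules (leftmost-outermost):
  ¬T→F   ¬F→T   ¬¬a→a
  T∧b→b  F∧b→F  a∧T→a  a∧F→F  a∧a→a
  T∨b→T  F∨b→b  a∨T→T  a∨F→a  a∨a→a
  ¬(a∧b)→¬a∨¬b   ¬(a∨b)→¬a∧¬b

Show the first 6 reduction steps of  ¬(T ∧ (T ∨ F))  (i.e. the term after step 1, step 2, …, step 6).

  start: ¬(T ∧ (T ∨ F))
  [1] ¬T ∨ ¬(T ∨ F)
  [2] F ∨ ¬(T ∨ F)
  [3] ¬(T ∨ F)
  [4] ¬T ∧ ¬F
  [5] F ∧ ¬F
  [6] F

Answer: after 6 steps: F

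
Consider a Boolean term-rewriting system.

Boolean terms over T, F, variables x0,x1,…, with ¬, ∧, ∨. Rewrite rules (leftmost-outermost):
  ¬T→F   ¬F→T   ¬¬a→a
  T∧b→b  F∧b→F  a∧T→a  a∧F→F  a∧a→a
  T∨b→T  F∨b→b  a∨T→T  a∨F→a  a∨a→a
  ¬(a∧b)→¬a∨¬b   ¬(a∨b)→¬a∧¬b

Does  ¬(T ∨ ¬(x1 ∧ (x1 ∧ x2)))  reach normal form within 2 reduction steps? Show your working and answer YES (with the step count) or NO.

  start: ¬(T ∨ ¬(x1 ∧ (x1 ∧ x2)))
  [1] ¬T ∧ ¬¬(x1 ∧ (x1 ∧ x2))
  [2] F ∧ ¬¬(x1 ∧ (x1 ∧ x2))

Answer: NO — after 2 steps the term is F ∧ ¬¬(x1 ∧ (x1 ∧ x2)), not yet normal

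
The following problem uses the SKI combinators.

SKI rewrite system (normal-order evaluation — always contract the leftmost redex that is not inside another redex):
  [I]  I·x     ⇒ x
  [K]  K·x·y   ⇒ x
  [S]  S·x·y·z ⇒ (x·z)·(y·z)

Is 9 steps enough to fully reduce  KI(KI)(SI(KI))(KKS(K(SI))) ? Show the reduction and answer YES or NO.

  start: KI(KI)(SI(KI))(KKS(K(SI)))
  →1  I(SI(KI))(KKS(K(SI)))
  →2  SI(KI)(KKS(K(SI)))
  →3  I(KKS(K(SI)))(KI(KKS(K(SI))))
  →4  KKS(K(SI))(KI(KKS(K(SI))))
  →5  K(K(SI))(KI(KKS(K(SI))))
  →6  K(SI)

Answer: YES — reaches normal form K(SI) in 6 ≤ 9 steps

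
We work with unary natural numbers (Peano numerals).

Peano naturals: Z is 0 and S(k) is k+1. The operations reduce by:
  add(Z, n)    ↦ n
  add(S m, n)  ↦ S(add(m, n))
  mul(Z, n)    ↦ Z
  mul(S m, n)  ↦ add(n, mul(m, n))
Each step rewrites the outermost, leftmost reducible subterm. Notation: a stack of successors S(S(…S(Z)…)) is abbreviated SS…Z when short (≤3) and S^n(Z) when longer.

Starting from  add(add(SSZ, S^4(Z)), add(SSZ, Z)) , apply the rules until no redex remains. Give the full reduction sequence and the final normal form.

  start: add(add(SSZ, S^4(Z)), add(SSZ, Z))
  step 1: add(S(add(SZ, S^4(Z))), add(SSZ, Z))
  step 2: S(add(add(SZ, S^4(Z)), add(SSZ, Z)))
  step 3: S(add(S(add(Z, S^4(Z))), add(SSZ, Z)))
  step 4: S(S(add(add(Z, S^4(Z)), add(SSZ, Z))))
  step 5: S(S(add(S^4(Z), add(SSZ, Z))))
  step 6: S(S(S(add(SSSZ, add(SSZ, Z)))))
  step 7: S(S(S(S(add(SSZ, add(SSZ, Z))))))
  step 8: S(S(S(S(S(add(SZ, add(SSZ, Z)))))))
  step 9: S(S(S(S(S(S(add(Z, add(SSZ, Z))))))))
  step 10: S(S(S(S(S(S(add(SSZ, Z)))))))
  step 11: S(S(S(S(S(S(S(add(SZ, Z))))))))
  step 12: S(S(S(S(S(S(S(S(add(Z, Z)))))))))
  step 13: S^8(Z)

Answer: normal form = S^8(Z)  (in 13 steps)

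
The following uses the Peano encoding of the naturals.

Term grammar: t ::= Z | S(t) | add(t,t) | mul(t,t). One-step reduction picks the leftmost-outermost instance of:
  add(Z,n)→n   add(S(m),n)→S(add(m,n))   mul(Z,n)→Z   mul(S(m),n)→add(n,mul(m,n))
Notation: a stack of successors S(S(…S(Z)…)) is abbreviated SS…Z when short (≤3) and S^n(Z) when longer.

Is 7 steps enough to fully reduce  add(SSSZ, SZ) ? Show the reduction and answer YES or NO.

  start: add(SSSZ, SZ)
  step 1: S(add(SSZ, SZ))
  step 2: S(S(add(SZ, SZ)))
  step 3: S(S(S(add(Z, SZ))))
  step 4: S^4(Z)

Answer: YES — reaches normal form S^4(Z) in 4 ≤ 7 steps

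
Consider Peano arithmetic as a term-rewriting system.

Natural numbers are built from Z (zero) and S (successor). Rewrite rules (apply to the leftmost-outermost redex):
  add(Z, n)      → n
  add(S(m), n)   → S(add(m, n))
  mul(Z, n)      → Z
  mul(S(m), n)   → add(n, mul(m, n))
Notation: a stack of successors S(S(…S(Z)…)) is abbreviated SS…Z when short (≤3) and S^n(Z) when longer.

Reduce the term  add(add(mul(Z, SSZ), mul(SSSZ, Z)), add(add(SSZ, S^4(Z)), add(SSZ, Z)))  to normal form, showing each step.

Answer: normal form = S^8(Z)  (in 23 steps)

Working:
  start: add(add(mul(Z, SSZ), mul(SSSZ, Z)), add(add(SSZ, S^4(Z)), add(SSZ, Z)))
  [1] add(add(Z, mul(SSSZ, Z)), add(add(SSZ, S^4(Z)), add(SSZ, Z)))
  [2] add(mul(SSSZ, Z), add(add(SSZ, S^4(Z)), add(SSZ, Z)))
  [3] add(add(Z, mul(SSZ, Z)), add(add(SSZ, S^4(Z)), add(SSZ, Z)))
  [4] add(mul(SSZ, Z), add(add(SSZ, S^4(Z)), add(SSZ, Z)))
  [5] add(add(Z, mul(SZ, Z)), add(add(SSZ, S^4(Z)), add(SSZ, Z)))
  [6] add(mul(SZ, Z), add(add(SSZ, S^4(Z)), add(SSZ, Z)))
  [7] add(add(Z, mul(Z, Z)), add(add(SSZ, S^4(Z)), add(SSZ, Z)))
  [8] add(mul(Z, Z), add(add(SSZ, S^4(Z)), add(SSZ, Z)))
  [9] add(Z, add(add(SSZ, S^4(Z)), add(SSZ, Z)))
  [10] add(add(SSZ, S^4(Z)), add(SSZ, Z))
  [11] add(S(add(SZ, S^4(Z))), add(SSZ, Z))
  [12] S(add(add(SZ, S^4(Z)), add(SSZ, Z)))
  [13] S(add(S(add(Z, S^4(Z))), add(SSZ, Z)))
  [14] S(S(add(add(Z, S^4(Z)), add(SSZ, Z))))
  [15] S(S(add(S^4(Z), add(SSZ, Z))))
  [16] S(S(S(add(SSSZ, add(SSZ, Z)))))
  [17] S(S(S(S(add(SSZ, add(SSZ, Z))))))
  [18] S(S(S(S(S(add(SZ, add(SSZ, Z)))))))
  [19] S(S(S(S(S(S(add(Z, add(SSZ, Z))))))))
  [20] S(S(S(S(S(S(add(SSZ, Z)))))))
  [21] S(S(S(S(S(S(S(add(SZ, Z))))))))
  [22] S(S(S(S(S(S(S(S(add(Z, Z)))))))))
  [23] S^8(Z)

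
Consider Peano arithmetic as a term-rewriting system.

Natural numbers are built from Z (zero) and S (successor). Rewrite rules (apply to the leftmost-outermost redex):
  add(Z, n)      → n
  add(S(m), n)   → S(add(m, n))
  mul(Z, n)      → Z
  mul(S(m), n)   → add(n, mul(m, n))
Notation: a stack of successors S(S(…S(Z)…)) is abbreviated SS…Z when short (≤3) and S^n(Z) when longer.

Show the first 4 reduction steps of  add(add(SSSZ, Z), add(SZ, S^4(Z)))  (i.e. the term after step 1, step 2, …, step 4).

  start: add(add(SSSZ, Z), add(SZ, S^4(Z)))
  [1] add(S(add(SSZ, Z)), add(SZ, S^4(Z)))
  [2] S(add(add(SSZ, Z), add(SZ, S^4(Z))))
  [3] S(add(S(add(SZ, Z)), add(SZ, S^4(Z))))
  [4] S(S(add(add(SZ, Z), add(SZ, S^4(Z)))))

Answer: after 4 steps: S(S(add(add(SZ, Z), add(SZ, S^4(Z)))))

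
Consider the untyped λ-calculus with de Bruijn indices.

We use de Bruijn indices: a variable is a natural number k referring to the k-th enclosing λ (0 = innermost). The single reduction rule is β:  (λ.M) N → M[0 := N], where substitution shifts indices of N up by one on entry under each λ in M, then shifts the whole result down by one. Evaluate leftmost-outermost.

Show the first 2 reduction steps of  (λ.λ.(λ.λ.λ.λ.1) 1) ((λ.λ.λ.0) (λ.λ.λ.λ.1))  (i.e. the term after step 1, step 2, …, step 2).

Answer: after 2 steps: λ.λ.λ.λ.1

Derivation:
  start: (λ.λ.(λ.λ.λ.λ.1) 1) ((λ.λ.λ.0) (λ.λ.λ.λ.1))
  step 1: λ.(λ.λ.λ.λ.1) ((λ.λ.λ.0) (λ.λ.λ.λ.1))
  step 2: λ.λ.λ.λ.1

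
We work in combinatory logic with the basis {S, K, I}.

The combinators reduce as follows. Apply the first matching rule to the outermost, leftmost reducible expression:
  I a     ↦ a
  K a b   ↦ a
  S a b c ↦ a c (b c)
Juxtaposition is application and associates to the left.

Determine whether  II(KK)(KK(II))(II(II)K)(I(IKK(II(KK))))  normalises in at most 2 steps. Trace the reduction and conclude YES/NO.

  start: II(KK)(KK(II))(II(II)K)(I(IKK(II(KK))))
  [1] I(KK)(KK(II))(II(II)K)(I(IKK(II(KK))))
  [2] KK(KK(II))(II(II)K)(I(IKK(II(KK))))

Answer: NO — after 2 steps the term is KK(KK(II))(II(II)K)(I(IKK(II(KK)))), not yet normal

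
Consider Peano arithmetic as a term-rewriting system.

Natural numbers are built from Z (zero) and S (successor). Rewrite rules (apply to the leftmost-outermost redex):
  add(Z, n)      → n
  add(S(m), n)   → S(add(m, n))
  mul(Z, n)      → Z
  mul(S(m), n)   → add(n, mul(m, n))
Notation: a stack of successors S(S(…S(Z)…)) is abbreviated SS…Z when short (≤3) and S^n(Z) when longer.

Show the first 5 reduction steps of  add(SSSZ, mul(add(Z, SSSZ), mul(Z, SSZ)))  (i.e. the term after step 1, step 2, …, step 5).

Answer: after 5 steps: S(S(S(mul(SSSZ, mul(Z, SSZ)))))

Working:
  start: add(SSSZ, mul(add(Z, SSSZ), mul(Z, SSZ)))
  [1] S(add(SSZ, mul(add(Z, SSSZ), mul(Z, SSZ))))
  [2] S(S(add(SZ, mul(add(Z, SSSZ), mul(Z, SSZ)))))
  [3] S(S(S(add(Z, mul(add(Z, SSSZ), mul(Z, SSZ))))))
  [4] S(S(S(mul(add(Z, SSSZ), mul(Z, SSZ)))))
  [5] S(S(S(mul(SSSZ, mul(Z, SSZ)))))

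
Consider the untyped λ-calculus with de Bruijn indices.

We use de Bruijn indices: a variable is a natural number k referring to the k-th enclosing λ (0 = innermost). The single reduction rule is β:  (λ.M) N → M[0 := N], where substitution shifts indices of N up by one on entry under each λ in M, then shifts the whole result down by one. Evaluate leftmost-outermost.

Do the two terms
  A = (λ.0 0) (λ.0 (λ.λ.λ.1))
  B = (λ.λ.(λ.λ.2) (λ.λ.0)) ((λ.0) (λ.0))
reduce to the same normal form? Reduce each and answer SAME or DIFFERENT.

Answer: SAME — A ⇓ λ.λ.1, B ⇓ λ.λ.1

Derivation:
Term A:
  start: (λ.0 0) (λ.0 (λ.λ.λ.1))
  →1  (λ.0 (λ.λ.λ.1)) (λ.0 (λ.λ.λ.1))
  →2  (λ.0 (λ.λ.λ.1)) (λ.λ.λ.1)
  →3  (λ.λ.λ.1) (λ.λ.λ.1)
  →4  λ.λ.1

Term B:
  start: (λ.λ.(λ.λ.2) (λ.λ.0)) ((λ.0) (λ.0))
  →1  λ.(λ.λ.2) (λ.λ.0)
  →2  λ.λ.1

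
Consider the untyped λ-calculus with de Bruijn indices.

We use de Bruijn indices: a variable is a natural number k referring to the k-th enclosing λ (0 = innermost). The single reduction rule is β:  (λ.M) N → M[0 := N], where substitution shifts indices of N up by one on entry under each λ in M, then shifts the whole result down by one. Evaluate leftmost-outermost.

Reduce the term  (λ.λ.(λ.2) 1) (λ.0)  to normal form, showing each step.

Answer: normal form = λ.λ.0  (in 2 steps)

Derivation:
  start: (λ.λ.(λ.2) 1) (λ.0)
  step 1: λ.(λ.λ.0) (λ.0)
  step 2: λ.λ.0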